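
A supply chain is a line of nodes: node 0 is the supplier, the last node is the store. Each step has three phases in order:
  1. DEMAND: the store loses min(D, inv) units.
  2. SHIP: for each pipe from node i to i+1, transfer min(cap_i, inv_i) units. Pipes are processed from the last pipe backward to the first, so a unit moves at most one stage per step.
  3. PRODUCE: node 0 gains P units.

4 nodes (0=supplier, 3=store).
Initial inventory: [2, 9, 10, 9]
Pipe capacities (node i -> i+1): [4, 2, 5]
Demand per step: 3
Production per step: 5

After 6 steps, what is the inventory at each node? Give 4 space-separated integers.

Step 1: demand=3,sold=3 ship[2->3]=5 ship[1->2]=2 ship[0->1]=2 prod=5 -> inv=[5 9 7 11]
Step 2: demand=3,sold=3 ship[2->3]=5 ship[1->2]=2 ship[0->1]=4 prod=5 -> inv=[6 11 4 13]
Step 3: demand=3,sold=3 ship[2->3]=4 ship[1->2]=2 ship[0->1]=4 prod=5 -> inv=[7 13 2 14]
Step 4: demand=3,sold=3 ship[2->3]=2 ship[1->2]=2 ship[0->1]=4 prod=5 -> inv=[8 15 2 13]
Step 5: demand=3,sold=3 ship[2->3]=2 ship[1->2]=2 ship[0->1]=4 prod=5 -> inv=[9 17 2 12]
Step 6: demand=3,sold=3 ship[2->3]=2 ship[1->2]=2 ship[0->1]=4 prod=5 -> inv=[10 19 2 11]

10 19 2 11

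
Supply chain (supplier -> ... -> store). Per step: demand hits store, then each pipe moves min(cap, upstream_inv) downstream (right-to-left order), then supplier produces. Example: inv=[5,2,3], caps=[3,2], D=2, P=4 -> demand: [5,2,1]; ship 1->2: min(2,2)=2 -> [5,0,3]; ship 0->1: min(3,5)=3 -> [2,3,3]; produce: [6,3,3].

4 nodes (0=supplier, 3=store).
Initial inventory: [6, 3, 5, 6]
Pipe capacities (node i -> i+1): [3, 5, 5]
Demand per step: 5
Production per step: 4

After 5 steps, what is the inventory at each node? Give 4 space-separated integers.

Step 1: demand=5,sold=5 ship[2->3]=5 ship[1->2]=3 ship[0->1]=3 prod=4 -> inv=[7 3 3 6]
Step 2: demand=5,sold=5 ship[2->3]=3 ship[1->2]=3 ship[0->1]=3 prod=4 -> inv=[8 3 3 4]
Step 3: demand=5,sold=4 ship[2->3]=3 ship[1->2]=3 ship[0->1]=3 prod=4 -> inv=[9 3 3 3]
Step 4: demand=5,sold=3 ship[2->3]=3 ship[1->2]=3 ship[0->1]=3 prod=4 -> inv=[10 3 3 3]
Step 5: demand=5,sold=3 ship[2->3]=3 ship[1->2]=3 ship[0->1]=3 prod=4 -> inv=[11 3 3 3]

11 3 3 3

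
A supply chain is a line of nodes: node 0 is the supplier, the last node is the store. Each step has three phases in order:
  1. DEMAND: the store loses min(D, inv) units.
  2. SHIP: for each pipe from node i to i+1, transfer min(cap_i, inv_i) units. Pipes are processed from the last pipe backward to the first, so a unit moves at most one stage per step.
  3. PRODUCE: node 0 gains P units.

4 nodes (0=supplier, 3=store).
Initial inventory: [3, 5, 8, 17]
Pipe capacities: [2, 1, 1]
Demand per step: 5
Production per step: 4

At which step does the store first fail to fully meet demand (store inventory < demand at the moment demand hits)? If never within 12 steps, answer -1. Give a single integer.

Step 1: demand=5,sold=5 ship[2->3]=1 ship[1->2]=1 ship[0->1]=2 prod=4 -> [5 6 8 13]
Step 2: demand=5,sold=5 ship[2->3]=1 ship[1->2]=1 ship[0->1]=2 prod=4 -> [7 7 8 9]
Step 3: demand=5,sold=5 ship[2->3]=1 ship[1->2]=1 ship[0->1]=2 prod=4 -> [9 8 8 5]
Step 4: demand=5,sold=5 ship[2->3]=1 ship[1->2]=1 ship[0->1]=2 prod=4 -> [11 9 8 1]
Step 5: demand=5,sold=1 ship[2->3]=1 ship[1->2]=1 ship[0->1]=2 prod=4 -> [13 10 8 1]
Step 6: demand=5,sold=1 ship[2->3]=1 ship[1->2]=1 ship[0->1]=2 prod=4 -> [15 11 8 1]
Step 7: demand=5,sold=1 ship[2->3]=1 ship[1->2]=1 ship[0->1]=2 prod=4 -> [17 12 8 1]
Step 8: demand=5,sold=1 ship[2->3]=1 ship[1->2]=1 ship[0->1]=2 prod=4 -> [19 13 8 1]
Step 9: demand=5,sold=1 ship[2->3]=1 ship[1->2]=1 ship[0->1]=2 prod=4 -> [21 14 8 1]
Step 10: demand=5,sold=1 ship[2->3]=1 ship[1->2]=1 ship[0->1]=2 prod=4 -> [23 15 8 1]
Step 11: demand=5,sold=1 ship[2->3]=1 ship[1->2]=1 ship[0->1]=2 prod=4 -> [25 16 8 1]
Step 12: demand=5,sold=1 ship[2->3]=1 ship[1->2]=1 ship[0->1]=2 prod=4 -> [27 17 8 1]
First stockout at step 5

5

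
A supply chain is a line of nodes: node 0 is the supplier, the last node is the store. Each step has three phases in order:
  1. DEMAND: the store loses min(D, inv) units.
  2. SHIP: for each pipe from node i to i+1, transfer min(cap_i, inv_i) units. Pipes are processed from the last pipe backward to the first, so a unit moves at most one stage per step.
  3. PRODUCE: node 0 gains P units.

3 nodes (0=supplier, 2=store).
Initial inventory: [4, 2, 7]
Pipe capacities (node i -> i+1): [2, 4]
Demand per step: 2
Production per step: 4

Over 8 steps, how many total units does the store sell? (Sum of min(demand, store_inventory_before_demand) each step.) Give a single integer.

Answer: 16

Derivation:
Step 1: sold=2 (running total=2) -> [6 2 7]
Step 2: sold=2 (running total=4) -> [8 2 7]
Step 3: sold=2 (running total=6) -> [10 2 7]
Step 4: sold=2 (running total=8) -> [12 2 7]
Step 5: sold=2 (running total=10) -> [14 2 7]
Step 6: sold=2 (running total=12) -> [16 2 7]
Step 7: sold=2 (running total=14) -> [18 2 7]
Step 8: sold=2 (running total=16) -> [20 2 7]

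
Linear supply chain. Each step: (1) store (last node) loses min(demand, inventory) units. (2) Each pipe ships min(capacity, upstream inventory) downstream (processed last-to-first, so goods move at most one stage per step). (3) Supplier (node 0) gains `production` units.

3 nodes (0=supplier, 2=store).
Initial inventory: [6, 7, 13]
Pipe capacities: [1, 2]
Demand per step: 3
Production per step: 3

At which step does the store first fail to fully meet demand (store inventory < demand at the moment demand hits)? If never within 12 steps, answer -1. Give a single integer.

Step 1: demand=3,sold=3 ship[1->2]=2 ship[0->1]=1 prod=3 -> [8 6 12]
Step 2: demand=3,sold=3 ship[1->2]=2 ship[0->1]=1 prod=3 -> [10 5 11]
Step 3: demand=3,sold=3 ship[1->2]=2 ship[0->1]=1 prod=3 -> [12 4 10]
Step 4: demand=3,sold=3 ship[1->2]=2 ship[0->1]=1 prod=3 -> [14 3 9]
Step 5: demand=3,sold=3 ship[1->2]=2 ship[0->1]=1 prod=3 -> [16 2 8]
Step 6: demand=3,sold=3 ship[1->2]=2 ship[0->1]=1 prod=3 -> [18 1 7]
Step 7: demand=3,sold=3 ship[1->2]=1 ship[0->1]=1 prod=3 -> [20 1 5]
Step 8: demand=3,sold=3 ship[1->2]=1 ship[0->1]=1 prod=3 -> [22 1 3]
Step 9: demand=3,sold=3 ship[1->2]=1 ship[0->1]=1 prod=3 -> [24 1 1]
Step 10: demand=3,sold=1 ship[1->2]=1 ship[0->1]=1 prod=3 -> [26 1 1]
Step 11: demand=3,sold=1 ship[1->2]=1 ship[0->1]=1 prod=3 -> [28 1 1]
Step 12: demand=3,sold=1 ship[1->2]=1 ship[0->1]=1 prod=3 -> [30 1 1]
First stockout at step 10

10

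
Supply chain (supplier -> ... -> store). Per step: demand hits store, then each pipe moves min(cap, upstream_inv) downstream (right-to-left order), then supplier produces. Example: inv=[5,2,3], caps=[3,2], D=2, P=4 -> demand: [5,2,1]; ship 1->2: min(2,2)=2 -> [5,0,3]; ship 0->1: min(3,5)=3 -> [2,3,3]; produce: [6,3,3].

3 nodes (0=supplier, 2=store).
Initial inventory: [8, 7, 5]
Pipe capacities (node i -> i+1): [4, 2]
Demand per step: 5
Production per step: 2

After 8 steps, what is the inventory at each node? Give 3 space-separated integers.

Step 1: demand=5,sold=5 ship[1->2]=2 ship[0->1]=4 prod=2 -> inv=[6 9 2]
Step 2: demand=5,sold=2 ship[1->2]=2 ship[0->1]=4 prod=2 -> inv=[4 11 2]
Step 3: demand=5,sold=2 ship[1->2]=2 ship[0->1]=4 prod=2 -> inv=[2 13 2]
Step 4: demand=5,sold=2 ship[1->2]=2 ship[0->1]=2 prod=2 -> inv=[2 13 2]
Step 5: demand=5,sold=2 ship[1->2]=2 ship[0->1]=2 prod=2 -> inv=[2 13 2]
Step 6: demand=5,sold=2 ship[1->2]=2 ship[0->1]=2 prod=2 -> inv=[2 13 2]
Step 7: demand=5,sold=2 ship[1->2]=2 ship[0->1]=2 prod=2 -> inv=[2 13 2]
Step 8: demand=5,sold=2 ship[1->2]=2 ship[0->1]=2 prod=2 -> inv=[2 13 2]

2 13 2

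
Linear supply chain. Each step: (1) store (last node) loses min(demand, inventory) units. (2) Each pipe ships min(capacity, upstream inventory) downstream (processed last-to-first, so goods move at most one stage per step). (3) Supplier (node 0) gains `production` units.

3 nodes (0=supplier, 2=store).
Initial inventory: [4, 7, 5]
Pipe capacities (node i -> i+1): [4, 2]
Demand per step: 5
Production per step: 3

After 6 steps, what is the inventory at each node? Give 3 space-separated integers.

Step 1: demand=5,sold=5 ship[1->2]=2 ship[0->1]=4 prod=3 -> inv=[3 9 2]
Step 2: demand=5,sold=2 ship[1->2]=2 ship[0->1]=3 prod=3 -> inv=[3 10 2]
Step 3: demand=5,sold=2 ship[1->2]=2 ship[0->1]=3 prod=3 -> inv=[3 11 2]
Step 4: demand=5,sold=2 ship[1->2]=2 ship[0->1]=3 prod=3 -> inv=[3 12 2]
Step 5: demand=5,sold=2 ship[1->2]=2 ship[0->1]=3 prod=3 -> inv=[3 13 2]
Step 6: demand=5,sold=2 ship[1->2]=2 ship[0->1]=3 prod=3 -> inv=[3 14 2]

3 14 2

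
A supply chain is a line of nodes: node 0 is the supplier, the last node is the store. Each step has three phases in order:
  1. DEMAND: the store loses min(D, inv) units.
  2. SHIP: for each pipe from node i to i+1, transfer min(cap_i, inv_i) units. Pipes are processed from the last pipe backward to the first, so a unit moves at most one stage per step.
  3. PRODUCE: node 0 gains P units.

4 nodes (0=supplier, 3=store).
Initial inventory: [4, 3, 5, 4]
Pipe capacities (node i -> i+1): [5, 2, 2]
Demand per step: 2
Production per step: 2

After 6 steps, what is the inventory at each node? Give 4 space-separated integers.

Step 1: demand=2,sold=2 ship[2->3]=2 ship[1->2]=2 ship[0->1]=4 prod=2 -> inv=[2 5 5 4]
Step 2: demand=2,sold=2 ship[2->3]=2 ship[1->2]=2 ship[0->1]=2 prod=2 -> inv=[2 5 5 4]
Step 3: demand=2,sold=2 ship[2->3]=2 ship[1->2]=2 ship[0->1]=2 prod=2 -> inv=[2 5 5 4]
Step 4: demand=2,sold=2 ship[2->3]=2 ship[1->2]=2 ship[0->1]=2 prod=2 -> inv=[2 5 5 4]
Step 5: demand=2,sold=2 ship[2->3]=2 ship[1->2]=2 ship[0->1]=2 prod=2 -> inv=[2 5 5 4]
Step 6: demand=2,sold=2 ship[2->3]=2 ship[1->2]=2 ship[0->1]=2 prod=2 -> inv=[2 5 5 4]

2 5 5 4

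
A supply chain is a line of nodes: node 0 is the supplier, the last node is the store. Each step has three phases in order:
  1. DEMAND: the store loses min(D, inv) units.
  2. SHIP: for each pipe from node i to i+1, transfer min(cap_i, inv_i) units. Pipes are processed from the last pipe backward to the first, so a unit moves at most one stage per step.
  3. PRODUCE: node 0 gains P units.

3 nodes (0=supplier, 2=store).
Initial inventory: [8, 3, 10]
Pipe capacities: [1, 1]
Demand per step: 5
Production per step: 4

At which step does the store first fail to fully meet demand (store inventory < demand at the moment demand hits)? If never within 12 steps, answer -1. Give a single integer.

Step 1: demand=5,sold=5 ship[1->2]=1 ship[0->1]=1 prod=4 -> [11 3 6]
Step 2: demand=5,sold=5 ship[1->2]=1 ship[0->1]=1 prod=4 -> [14 3 2]
Step 3: demand=5,sold=2 ship[1->2]=1 ship[0->1]=1 prod=4 -> [17 3 1]
Step 4: demand=5,sold=1 ship[1->2]=1 ship[0->1]=1 prod=4 -> [20 3 1]
Step 5: demand=5,sold=1 ship[1->2]=1 ship[0->1]=1 prod=4 -> [23 3 1]
Step 6: demand=5,sold=1 ship[1->2]=1 ship[0->1]=1 prod=4 -> [26 3 1]
Step 7: demand=5,sold=1 ship[1->2]=1 ship[0->1]=1 prod=4 -> [29 3 1]
Step 8: demand=5,sold=1 ship[1->2]=1 ship[0->1]=1 prod=4 -> [32 3 1]
Step 9: demand=5,sold=1 ship[1->2]=1 ship[0->1]=1 prod=4 -> [35 3 1]
Step 10: demand=5,sold=1 ship[1->2]=1 ship[0->1]=1 prod=4 -> [38 3 1]
Step 11: demand=5,sold=1 ship[1->2]=1 ship[0->1]=1 prod=4 -> [41 3 1]
Step 12: demand=5,sold=1 ship[1->2]=1 ship[0->1]=1 prod=4 -> [44 3 1]
First stockout at step 3

3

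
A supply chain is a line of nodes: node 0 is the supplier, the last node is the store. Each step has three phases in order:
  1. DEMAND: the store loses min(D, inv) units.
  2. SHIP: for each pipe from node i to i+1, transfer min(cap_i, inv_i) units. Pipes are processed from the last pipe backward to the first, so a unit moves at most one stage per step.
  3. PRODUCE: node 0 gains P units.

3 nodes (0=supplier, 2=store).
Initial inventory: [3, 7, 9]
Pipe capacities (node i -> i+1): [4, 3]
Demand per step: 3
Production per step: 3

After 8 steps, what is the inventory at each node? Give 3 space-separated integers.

Step 1: demand=3,sold=3 ship[1->2]=3 ship[0->1]=3 prod=3 -> inv=[3 7 9]
Step 2: demand=3,sold=3 ship[1->2]=3 ship[0->1]=3 prod=3 -> inv=[3 7 9]
Step 3: demand=3,sold=3 ship[1->2]=3 ship[0->1]=3 prod=3 -> inv=[3 7 9]
Step 4: demand=3,sold=3 ship[1->2]=3 ship[0->1]=3 prod=3 -> inv=[3 7 9]
Step 5: demand=3,sold=3 ship[1->2]=3 ship[0->1]=3 prod=3 -> inv=[3 7 9]
Step 6: demand=3,sold=3 ship[1->2]=3 ship[0->1]=3 prod=3 -> inv=[3 7 9]
Step 7: demand=3,sold=3 ship[1->2]=3 ship[0->1]=3 prod=3 -> inv=[3 7 9]
Step 8: demand=3,sold=3 ship[1->2]=3 ship[0->1]=3 prod=3 -> inv=[3 7 9]

3 7 9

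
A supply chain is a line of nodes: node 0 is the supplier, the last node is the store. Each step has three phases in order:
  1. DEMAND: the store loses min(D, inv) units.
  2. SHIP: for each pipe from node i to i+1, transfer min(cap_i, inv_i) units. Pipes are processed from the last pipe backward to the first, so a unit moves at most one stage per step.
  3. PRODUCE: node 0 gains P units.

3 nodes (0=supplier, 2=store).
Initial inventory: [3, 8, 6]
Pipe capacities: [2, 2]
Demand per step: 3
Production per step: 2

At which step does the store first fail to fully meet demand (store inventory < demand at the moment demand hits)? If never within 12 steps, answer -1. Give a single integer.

Step 1: demand=3,sold=3 ship[1->2]=2 ship[0->1]=2 prod=2 -> [3 8 5]
Step 2: demand=3,sold=3 ship[1->2]=2 ship[0->1]=2 prod=2 -> [3 8 4]
Step 3: demand=3,sold=3 ship[1->2]=2 ship[0->1]=2 prod=2 -> [3 8 3]
Step 4: demand=3,sold=3 ship[1->2]=2 ship[0->1]=2 prod=2 -> [3 8 2]
Step 5: demand=3,sold=2 ship[1->2]=2 ship[0->1]=2 prod=2 -> [3 8 2]
Step 6: demand=3,sold=2 ship[1->2]=2 ship[0->1]=2 prod=2 -> [3 8 2]
Step 7: demand=3,sold=2 ship[1->2]=2 ship[0->1]=2 prod=2 -> [3 8 2]
Step 8: demand=3,sold=2 ship[1->2]=2 ship[0->1]=2 prod=2 -> [3 8 2]
Step 9: demand=3,sold=2 ship[1->2]=2 ship[0->1]=2 prod=2 -> [3 8 2]
Step 10: demand=3,sold=2 ship[1->2]=2 ship[0->1]=2 prod=2 -> [3 8 2]
Step 11: demand=3,sold=2 ship[1->2]=2 ship[0->1]=2 prod=2 -> [3 8 2]
Step 12: demand=3,sold=2 ship[1->2]=2 ship[0->1]=2 prod=2 -> [3 8 2]
First stockout at step 5

5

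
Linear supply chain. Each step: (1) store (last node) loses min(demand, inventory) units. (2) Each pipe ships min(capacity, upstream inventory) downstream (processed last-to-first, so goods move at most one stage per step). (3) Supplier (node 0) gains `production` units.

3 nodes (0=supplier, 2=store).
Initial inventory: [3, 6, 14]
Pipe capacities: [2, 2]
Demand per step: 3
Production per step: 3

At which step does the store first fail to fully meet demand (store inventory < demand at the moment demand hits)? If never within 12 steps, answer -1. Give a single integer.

Step 1: demand=3,sold=3 ship[1->2]=2 ship[0->1]=2 prod=3 -> [4 6 13]
Step 2: demand=3,sold=3 ship[1->2]=2 ship[0->1]=2 prod=3 -> [5 6 12]
Step 3: demand=3,sold=3 ship[1->2]=2 ship[0->1]=2 prod=3 -> [6 6 11]
Step 4: demand=3,sold=3 ship[1->2]=2 ship[0->1]=2 prod=3 -> [7 6 10]
Step 5: demand=3,sold=3 ship[1->2]=2 ship[0->1]=2 prod=3 -> [8 6 9]
Step 6: demand=3,sold=3 ship[1->2]=2 ship[0->1]=2 prod=3 -> [9 6 8]
Step 7: demand=3,sold=3 ship[1->2]=2 ship[0->1]=2 prod=3 -> [10 6 7]
Step 8: demand=3,sold=3 ship[1->2]=2 ship[0->1]=2 prod=3 -> [11 6 6]
Step 9: demand=3,sold=3 ship[1->2]=2 ship[0->1]=2 prod=3 -> [12 6 5]
Step 10: demand=3,sold=3 ship[1->2]=2 ship[0->1]=2 prod=3 -> [13 6 4]
Step 11: demand=3,sold=3 ship[1->2]=2 ship[0->1]=2 prod=3 -> [14 6 3]
Step 12: demand=3,sold=3 ship[1->2]=2 ship[0->1]=2 prod=3 -> [15 6 2]
No stockout in 12 steps

-1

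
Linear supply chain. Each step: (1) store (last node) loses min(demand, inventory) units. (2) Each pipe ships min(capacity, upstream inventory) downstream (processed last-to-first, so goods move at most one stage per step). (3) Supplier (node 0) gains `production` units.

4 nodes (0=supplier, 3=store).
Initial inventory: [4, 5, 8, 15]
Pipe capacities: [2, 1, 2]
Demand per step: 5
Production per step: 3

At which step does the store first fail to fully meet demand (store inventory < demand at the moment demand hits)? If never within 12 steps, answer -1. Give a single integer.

Step 1: demand=5,sold=5 ship[2->3]=2 ship[1->2]=1 ship[0->1]=2 prod=3 -> [5 6 7 12]
Step 2: demand=5,sold=5 ship[2->3]=2 ship[1->2]=1 ship[0->1]=2 prod=3 -> [6 7 6 9]
Step 3: demand=5,sold=5 ship[2->3]=2 ship[1->2]=1 ship[0->1]=2 prod=3 -> [7 8 5 6]
Step 4: demand=5,sold=5 ship[2->3]=2 ship[1->2]=1 ship[0->1]=2 prod=3 -> [8 9 4 3]
Step 5: demand=5,sold=3 ship[2->3]=2 ship[1->2]=1 ship[0->1]=2 prod=3 -> [9 10 3 2]
Step 6: demand=5,sold=2 ship[2->3]=2 ship[1->2]=1 ship[0->1]=2 prod=3 -> [10 11 2 2]
Step 7: demand=5,sold=2 ship[2->3]=2 ship[1->2]=1 ship[0->1]=2 prod=3 -> [11 12 1 2]
Step 8: demand=5,sold=2 ship[2->3]=1 ship[1->2]=1 ship[0->1]=2 prod=3 -> [12 13 1 1]
Step 9: demand=5,sold=1 ship[2->3]=1 ship[1->2]=1 ship[0->1]=2 prod=3 -> [13 14 1 1]
Step 10: demand=5,sold=1 ship[2->3]=1 ship[1->2]=1 ship[0->1]=2 prod=3 -> [14 15 1 1]
Step 11: demand=5,sold=1 ship[2->3]=1 ship[1->2]=1 ship[0->1]=2 prod=3 -> [15 16 1 1]
Step 12: demand=5,sold=1 ship[2->3]=1 ship[1->2]=1 ship[0->1]=2 prod=3 -> [16 17 1 1]
First stockout at step 5

5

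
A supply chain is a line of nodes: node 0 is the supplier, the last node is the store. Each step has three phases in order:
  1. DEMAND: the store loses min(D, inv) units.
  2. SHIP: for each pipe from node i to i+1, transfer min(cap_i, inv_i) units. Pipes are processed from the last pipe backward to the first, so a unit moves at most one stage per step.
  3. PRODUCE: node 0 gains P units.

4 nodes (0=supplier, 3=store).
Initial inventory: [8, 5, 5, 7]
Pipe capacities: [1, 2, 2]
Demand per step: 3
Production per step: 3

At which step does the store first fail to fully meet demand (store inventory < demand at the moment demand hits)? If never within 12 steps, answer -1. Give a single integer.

Step 1: demand=3,sold=3 ship[2->3]=2 ship[1->2]=2 ship[0->1]=1 prod=3 -> [10 4 5 6]
Step 2: demand=3,sold=3 ship[2->3]=2 ship[1->2]=2 ship[0->1]=1 prod=3 -> [12 3 5 5]
Step 3: demand=3,sold=3 ship[2->3]=2 ship[1->2]=2 ship[0->1]=1 prod=3 -> [14 2 5 4]
Step 4: demand=3,sold=3 ship[2->3]=2 ship[1->2]=2 ship[0->1]=1 prod=3 -> [16 1 5 3]
Step 5: demand=3,sold=3 ship[2->3]=2 ship[1->2]=1 ship[0->1]=1 prod=3 -> [18 1 4 2]
Step 6: demand=3,sold=2 ship[2->3]=2 ship[1->2]=1 ship[0->1]=1 prod=3 -> [20 1 3 2]
Step 7: demand=3,sold=2 ship[2->3]=2 ship[1->2]=1 ship[0->1]=1 prod=3 -> [22 1 2 2]
Step 8: demand=3,sold=2 ship[2->3]=2 ship[1->2]=1 ship[0->1]=1 prod=3 -> [24 1 1 2]
Step 9: demand=3,sold=2 ship[2->3]=1 ship[1->2]=1 ship[0->1]=1 prod=3 -> [26 1 1 1]
Step 10: demand=3,sold=1 ship[2->3]=1 ship[1->2]=1 ship[0->1]=1 prod=3 -> [28 1 1 1]
Step 11: demand=3,sold=1 ship[2->3]=1 ship[1->2]=1 ship[0->1]=1 prod=3 -> [30 1 1 1]
Step 12: demand=3,sold=1 ship[2->3]=1 ship[1->2]=1 ship[0->1]=1 prod=3 -> [32 1 1 1]
First stockout at step 6

6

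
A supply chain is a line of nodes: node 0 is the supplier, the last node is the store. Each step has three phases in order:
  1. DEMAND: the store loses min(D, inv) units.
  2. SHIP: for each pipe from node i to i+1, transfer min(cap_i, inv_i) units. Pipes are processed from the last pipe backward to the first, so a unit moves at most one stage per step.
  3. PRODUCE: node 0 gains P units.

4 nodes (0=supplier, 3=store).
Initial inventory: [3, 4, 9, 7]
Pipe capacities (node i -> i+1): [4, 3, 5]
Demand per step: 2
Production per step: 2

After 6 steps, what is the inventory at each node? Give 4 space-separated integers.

Step 1: demand=2,sold=2 ship[2->3]=5 ship[1->2]=3 ship[0->1]=3 prod=2 -> inv=[2 4 7 10]
Step 2: demand=2,sold=2 ship[2->3]=5 ship[1->2]=3 ship[0->1]=2 prod=2 -> inv=[2 3 5 13]
Step 3: demand=2,sold=2 ship[2->3]=5 ship[1->2]=3 ship[0->1]=2 prod=2 -> inv=[2 2 3 16]
Step 4: demand=2,sold=2 ship[2->3]=3 ship[1->2]=2 ship[0->1]=2 prod=2 -> inv=[2 2 2 17]
Step 5: demand=2,sold=2 ship[2->3]=2 ship[1->2]=2 ship[0->1]=2 prod=2 -> inv=[2 2 2 17]
Step 6: demand=2,sold=2 ship[2->3]=2 ship[1->2]=2 ship[0->1]=2 prod=2 -> inv=[2 2 2 17]

2 2 2 17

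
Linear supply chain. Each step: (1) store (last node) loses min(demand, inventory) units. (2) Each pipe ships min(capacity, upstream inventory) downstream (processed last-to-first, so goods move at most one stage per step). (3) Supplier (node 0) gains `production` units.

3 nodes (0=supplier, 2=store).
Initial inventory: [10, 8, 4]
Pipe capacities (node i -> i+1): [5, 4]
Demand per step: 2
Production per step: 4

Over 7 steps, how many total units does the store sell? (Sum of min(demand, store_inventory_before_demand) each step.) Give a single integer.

Step 1: sold=2 (running total=2) -> [9 9 6]
Step 2: sold=2 (running total=4) -> [8 10 8]
Step 3: sold=2 (running total=6) -> [7 11 10]
Step 4: sold=2 (running total=8) -> [6 12 12]
Step 5: sold=2 (running total=10) -> [5 13 14]
Step 6: sold=2 (running total=12) -> [4 14 16]
Step 7: sold=2 (running total=14) -> [4 14 18]

Answer: 14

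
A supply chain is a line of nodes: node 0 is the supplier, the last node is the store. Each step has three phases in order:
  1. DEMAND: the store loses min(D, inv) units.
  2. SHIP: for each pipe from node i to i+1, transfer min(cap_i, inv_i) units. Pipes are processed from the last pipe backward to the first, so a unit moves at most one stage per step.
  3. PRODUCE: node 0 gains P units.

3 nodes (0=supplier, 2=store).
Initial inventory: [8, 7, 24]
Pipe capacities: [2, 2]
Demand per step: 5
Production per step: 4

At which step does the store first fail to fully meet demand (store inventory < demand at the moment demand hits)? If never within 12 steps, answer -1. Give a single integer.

Step 1: demand=5,sold=5 ship[1->2]=2 ship[0->1]=2 prod=4 -> [10 7 21]
Step 2: demand=5,sold=5 ship[1->2]=2 ship[0->1]=2 prod=4 -> [12 7 18]
Step 3: demand=5,sold=5 ship[1->2]=2 ship[0->1]=2 prod=4 -> [14 7 15]
Step 4: demand=5,sold=5 ship[1->2]=2 ship[0->1]=2 prod=4 -> [16 7 12]
Step 5: demand=5,sold=5 ship[1->2]=2 ship[0->1]=2 prod=4 -> [18 7 9]
Step 6: demand=5,sold=5 ship[1->2]=2 ship[0->1]=2 prod=4 -> [20 7 6]
Step 7: demand=5,sold=5 ship[1->2]=2 ship[0->1]=2 prod=4 -> [22 7 3]
Step 8: demand=5,sold=3 ship[1->2]=2 ship[0->1]=2 prod=4 -> [24 7 2]
Step 9: demand=5,sold=2 ship[1->2]=2 ship[0->1]=2 prod=4 -> [26 7 2]
Step 10: demand=5,sold=2 ship[1->2]=2 ship[0->1]=2 prod=4 -> [28 7 2]
Step 11: demand=5,sold=2 ship[1->2]=2 ship[0->1]=2 prod=4 -> [30 7 2]
Step 12: demand=5,sold=2 ship[1->2]=2 ship[0->1]=2 prod=4 -> [32 7 2]
First stockout at step 8

8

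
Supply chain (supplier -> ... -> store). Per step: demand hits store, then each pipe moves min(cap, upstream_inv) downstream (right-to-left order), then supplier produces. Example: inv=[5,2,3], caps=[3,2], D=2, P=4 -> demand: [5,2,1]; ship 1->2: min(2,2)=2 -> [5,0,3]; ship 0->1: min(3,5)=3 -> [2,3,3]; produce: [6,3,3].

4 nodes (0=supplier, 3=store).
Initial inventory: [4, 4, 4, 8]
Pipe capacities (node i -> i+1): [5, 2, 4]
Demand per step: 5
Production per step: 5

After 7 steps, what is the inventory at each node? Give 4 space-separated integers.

Step 1: demand=5,sold=5 ship[2->3]=4 ship[1->2]=2 ship[0->1]=4 prod=5 -> inv=[5 6 2 7]
Step 2: demand=5,sold=5 ship[2->3]=2 ship[1->2]=2 ship[0->1]=5 prod=5 -> inv=[5 9 2 4]
Step 3: demand=5,sold=4 ship[2->3]=2 ship[1->2]=2 ship[0->1]=5 prod=5 -> inv=[5 12 2 2]
Step 4: demand=5,sold=2 ship[2->3]=2 ship[1->2]=2 ship[0->1]=5 prod=5 -> inv=[5 15 2 2]
Step 5: demand=5,sold=2 ship[2->3]=2 ship[1->2]=2 ship[0->1]=5 prod=5 -> inv=[5 18 2 2]
Step 6: demand=5,sold=2 ship[2->3]=2 ship[1->2]=2 ship[0->1]=5 prod=5 -> inv=[5 21 2 2]
Step 7: demand=5,sold=2 ship[2->3]=2 ship[1->2]=2 ship[0->1]=5 prod=5 -> inv=[5 24 2 2]

5 24 2 2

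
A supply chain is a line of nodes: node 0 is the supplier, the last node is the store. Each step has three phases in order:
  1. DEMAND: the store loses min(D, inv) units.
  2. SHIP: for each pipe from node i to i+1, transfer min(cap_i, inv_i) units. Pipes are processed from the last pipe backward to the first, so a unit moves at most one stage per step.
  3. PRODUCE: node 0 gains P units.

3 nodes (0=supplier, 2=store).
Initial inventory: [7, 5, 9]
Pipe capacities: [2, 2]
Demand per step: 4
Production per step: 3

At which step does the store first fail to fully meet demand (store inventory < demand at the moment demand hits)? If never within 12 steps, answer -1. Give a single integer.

Step 1: demand=4,sold=4 ship[1->2]=2 ship[0->1]=2 prod=3 -> [8 5 7]
Step 2: demand=4,sold=4 ship[1->2]=2 ship[0->1]=2 prod=3 -> [9 5 5]
Step 3: demand=4,sold=4 ship[1->2]=2 ship[0->1]=2 prod=3 -> [10 5 3]
Step 4: demand=4,sold=3 ship[1->2]=2 ship[0->1]=2 prod=3 -> [11 5 2]
Step 5: demand=4,sold=2 ship[1->2]=2 ship[0->1]=2 prod=3 -> [12 5 2]
Step 6: demand=4,sold=2 ship[1->2]=2 ship[0->1]=2 prod=3 -> [13 5 2]
Step 7: demand=4,sold=2 ship[1->2]=2 ship[0->1]=2 prod=3 -> [14 5 2]
Step 8: demand=4,sold=2 ship[1->2]=2 ship[0->1]=2 prod=3 -> [15 5 2]
Step 9: demand=4,sold=2 ship[1->2]=2 ship[0->1]=2 prod=3 -> [16 5 2]
Step 10: demand=4,sold=2 ship[1->2]=2 ship[0->1]=2 prod=3 -> [17 5 2]
Step 11: demand=4,sold=2 ship[1->2]=2 ship[0->1]=2 prod=3 -> [18 5 2]
Step 12: demand=4,sold=2 ship[1->2]=2 ship[0->1]=2 prod=3 -> [19 5 2]
First stockout at step 4

4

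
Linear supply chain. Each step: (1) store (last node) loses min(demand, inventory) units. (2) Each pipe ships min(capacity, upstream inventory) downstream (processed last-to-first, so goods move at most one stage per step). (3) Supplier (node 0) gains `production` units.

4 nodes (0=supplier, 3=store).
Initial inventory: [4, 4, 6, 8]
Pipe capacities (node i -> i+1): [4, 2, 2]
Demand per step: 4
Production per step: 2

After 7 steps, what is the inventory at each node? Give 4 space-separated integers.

Step 1: demand=4,sold=4 ship[2->3]=2 ship[1->2]=2 ship[0->1]=4 prod=2 -> inv=[2 6 6 6]
Step 2: demand=4,sold=4 ship[2->3]=2 ship[1->2]=2 ship[0->1]=2 prod=2 -> inv=[2 6 6 4]
Step 3: demand=4,sold=4 ship[2->3]=2 ship[1->2]=2 ship[0->1]=2 prod=2 -> inv=[2 6 6 2]
Step 4: demand=4,sold=2 ship[2->3]=2 ship[1->2]=2 ship[0->1]=2 prod=2 -> inv=[2 6 6 2]
Step 5: demand=4,sold=2 ship[2->3]=2 ship[1->2]=2 ship[0->1]=2 prod=2 -> inv=[2 6 6 2]
Step 6: demand=4,sold=2 ship[2->3]=2 ship[1->2]=2 ship[0->1]=2 prod=2 -> inv=[2 6 6 2]
Step 7: demand=4,sold=2 ship[2->3]=2 ship[1->2]=2 ship[0->1]=2 prod=2 -> inv=[2 6 6 2]

2 6 6 2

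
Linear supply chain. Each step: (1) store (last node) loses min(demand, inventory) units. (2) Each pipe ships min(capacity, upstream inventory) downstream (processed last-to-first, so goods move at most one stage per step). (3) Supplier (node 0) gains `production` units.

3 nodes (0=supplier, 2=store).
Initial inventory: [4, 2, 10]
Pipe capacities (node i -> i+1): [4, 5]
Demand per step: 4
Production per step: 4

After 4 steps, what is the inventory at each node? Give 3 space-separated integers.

Step 1: demand=4,sold=4 ship[1->2]=2 ship[0->1]=4 prod=4 -> inv=[4 4 8]
Step 2: demand=4,sold=4 ship[1->2]=4 ship[0->1]=4 prod=4 -> inv=[4 4 8]
Step 3: demand=4,sold=4 ship[1->2]=4 ship[0->1]=4 prod=4 -> inv=[4 4 8]
Step 4: demand=4,sold=4 ship[1->2]=4 ship[0->1]=4 prod=4 -> inv=[4 4 8]

4 4 8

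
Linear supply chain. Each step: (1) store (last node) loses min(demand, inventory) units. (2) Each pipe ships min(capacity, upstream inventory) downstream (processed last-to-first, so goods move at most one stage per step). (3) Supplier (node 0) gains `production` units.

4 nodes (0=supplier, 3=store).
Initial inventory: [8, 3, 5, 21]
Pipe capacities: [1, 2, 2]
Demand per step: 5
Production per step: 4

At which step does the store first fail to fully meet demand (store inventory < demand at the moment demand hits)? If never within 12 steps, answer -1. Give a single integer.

Step 1: demand=5,sold=5 ship[2->3]=2 ship[1->2]=2 ship[0->1]=1 prod=4 -> [11 2 5 18]
Step 2: demand=5,sold=5 ship[2->3]=2 ship[1->2]=2 ship[0->1]=1 prod=4 -> [14 1 5 15]
Step 3: demand=5,sold=5 ship[2->3]=2 ship[1->2]=1 ship[0->1]=1 prod=4 -> [17 1 4 12]
Step 4: demand=5,sold=5 ship[2->3]=2 ship[1->2]=1 ship[0->1]=1 prod=4 -> [20 1 3 9]
Step 5: demand=5,sold=5 ship[2->3]=2 ship[1->2]=1 ship[0->1]=1 prod=4 -> [23 1 2 6]
Step 6: demand=5,sold=5 ship[2->3]=2 ship[1->2]=1 ship[0->1]=1 prod=4 -> [26 1 1 3]
Step 7: demand=5,sold=3 ship[2->3]=1 ship[1->2]=1 ship[0->1]=1 prod=4 -> [29 1 1 1]
Step 8: demand=5,sold=1 ship[2->3]=1 ship[1->2]=1 ship[0->1]=1 prod=4 -> [32 1 1 1]
Step 9: demand=5,sold=1 ship[2->3]=1 ship[1->2]=1 ship[0->1]=1 prod=4 -> [35 1 1 1]
Step 10: demand=5,sold=1 ship[2->3]=1 ship[1->2]=1 ship[0->1]=1 prod=4 -> [38 1 1 1]
Step 11: demand=5,sold=1 ship[2->3]=1 ship[1->2]=1 ship[0->1]=1 prod=4 -> [41 1 1 1]
Step 12: demand=5,sold=1 ship[2->3]=1 ship[1->2]=1 ship[0->1]=1 prod=4 -> [44 1 1 1]
First stockout at step 7

7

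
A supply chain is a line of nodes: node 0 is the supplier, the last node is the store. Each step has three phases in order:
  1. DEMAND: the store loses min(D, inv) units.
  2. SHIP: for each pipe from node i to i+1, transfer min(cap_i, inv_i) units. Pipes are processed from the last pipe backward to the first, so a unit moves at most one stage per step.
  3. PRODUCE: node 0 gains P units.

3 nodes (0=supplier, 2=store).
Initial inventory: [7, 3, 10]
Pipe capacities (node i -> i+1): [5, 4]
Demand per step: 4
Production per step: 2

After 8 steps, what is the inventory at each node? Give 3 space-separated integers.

Step 1: demand=4,sold=4 ship[1->2]=3 ship[0->1]=5 prod=2 -> inv=[4 5 9]
Step 2: demand=4,sold=4 ship[1->2]=4 ship[0->1]=4 prod=2 -> inv=[2 5 9]
Step 3: demand=4,sold=4 ship[1->2]=4 ship[0->1]=2 prod=2 -> inv=[2 3 9]
Step 4: demand=4,sold=4 ship[1->2]=3 ship[0->1]=2 prod=2 -> inv=[2 2 8]
Step 5: demand=4,sold=4 ship[1->2]=2 ship[0->1]=2 prod=2 -> inv=[2 2 6]
Step 6: demand=4,sold=4 ship[1->2]=2 ship[0->1]=2 prod=2 -> inv=[2 2 4]
Step 7: demand=4,sold=4 ship[1->2]=2 ship[0->1]=2 prod=2 -> inv=[2 2 2]
Step 8: demand=4,sold=2 ship[1->2]=2 ship[0->1]=2 prod=2 -> inv=[2 2 2]

2 2 2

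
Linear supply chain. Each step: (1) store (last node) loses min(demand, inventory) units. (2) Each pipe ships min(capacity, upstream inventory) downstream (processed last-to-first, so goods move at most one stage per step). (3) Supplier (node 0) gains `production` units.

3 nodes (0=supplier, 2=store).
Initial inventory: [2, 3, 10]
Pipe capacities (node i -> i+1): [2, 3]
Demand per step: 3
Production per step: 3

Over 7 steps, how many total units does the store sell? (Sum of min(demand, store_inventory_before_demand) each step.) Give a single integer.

Answer: 21

Derivation:
Step 1: sold=3 (running total=3) -> [3 2 10]
Step 2: sold=3 (running total=6) -> [4 2 9]
Step 3: sold=3 (running total=9) -> [5 2 8]
Step 4: sold=3 (running total=12) -> [6 2 7]
Step 5: sold=3 (running total=15) -> [7 2 6]
Step 6: sold=3 (running total=18) -> [8 2 5]
Step 7: sold=3 (running total=21) -> [9 2 4]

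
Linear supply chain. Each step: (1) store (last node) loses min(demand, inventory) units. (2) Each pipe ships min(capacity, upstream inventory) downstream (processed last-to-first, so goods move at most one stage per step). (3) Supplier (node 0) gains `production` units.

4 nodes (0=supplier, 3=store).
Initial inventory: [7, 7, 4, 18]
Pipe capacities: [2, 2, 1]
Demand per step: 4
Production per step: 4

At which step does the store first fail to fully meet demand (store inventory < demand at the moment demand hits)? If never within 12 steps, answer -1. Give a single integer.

Step 1: demand=4,sold=4 ship[2->3]=1 ship[1->2]=2 ship[0->1]=2 prod=4 -> [9 7 5 15]
Step 2: demand=4,sold=4 ship[2->3]=1 ship[1->2]=2 ship[0->1]=2 prod=4 -> [11 7 6 12]
Step 3: demand=4,sold=4 ship[2->3]=1 ship[1->2]=2 ship[0->1]=2 prod=4 -> [13 7 7 9]
Step 4: demand=4,sold=4 ship[2->3]=1 ship[1->2]=2 ship[0->1]=2 prod=4 -> [15 7 8 6]
Step 5: demand=4,sold=4 ship[2->3]=1 ship[1->2]=2 ship[0->1]=2 prod=4 -> [17 7 9 3]
Step 6: demand=4,sold=3 ship[2->3]=1 ship[1->2]=2 ship[0->1]=2 prod=4 -> [19 7 10 1]
Step 7: demand=4,sold=1 ship[2->3]=1 ship[1->2]=2 ship[0->1]=2 prod=4 -> [21 7 11 1]
Step 8: demand=4,sold=1 ship[2->3]=1 ship[1->2]=2 ship[0->1]=2 prod=4 -> [23 7 12 1]
Step 9: demand=4,sold=1 ship[2->3]=1 ship[1->2]=2 ship[0->1]=2 prod=4 -> [25 7 13 1]
Step 10: demand=4,sold=1 ship[2->3]=1 ship[1->2]=2 ship[0->1]=2 prod=4 -> [27 7 14 1]
Step 11: demand=4,sold=1 ship[2->3]=1 ship[1->2]=2 ship[0->1]=2 prod=4 -> [29 7 15 1]
Step 12: demand=4,sold=1 ship[2->3]=1 ship[1->2]=2 ship[0->1]=2 prod=4 -> [31 7 16 1]
First stockout at step 6

6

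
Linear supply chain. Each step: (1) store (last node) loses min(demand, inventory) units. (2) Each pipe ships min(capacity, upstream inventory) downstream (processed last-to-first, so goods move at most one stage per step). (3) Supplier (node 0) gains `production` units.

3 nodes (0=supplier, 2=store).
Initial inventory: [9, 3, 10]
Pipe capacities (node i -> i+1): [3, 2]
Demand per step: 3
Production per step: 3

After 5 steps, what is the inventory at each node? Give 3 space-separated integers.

Step 1: demand=3,sold=3 ship[1->2]=2 ship[0->1]=3 prod=3 -> inv=[9 4 9]
Step 2: demand=3,sold=3 ship[1->2]=2 ship[0->1]=3 prod=3 -> inv=[9 5 8]
Step 3: demand=3,sold=3 ship[1->2]=2 ship[0->1]=3 prod=3 -> inv=[9 6 7]
Step 4: demand=3,sold=3 ship[1->2]=2 ship[0->1]=3 prod=3 -> inv=[9 7 6]
Step 5: demand=3,sold=3 ship[1->2]=2 ship[0->1]=3 prod=3 -> inv=[9 8 5]

9 8 5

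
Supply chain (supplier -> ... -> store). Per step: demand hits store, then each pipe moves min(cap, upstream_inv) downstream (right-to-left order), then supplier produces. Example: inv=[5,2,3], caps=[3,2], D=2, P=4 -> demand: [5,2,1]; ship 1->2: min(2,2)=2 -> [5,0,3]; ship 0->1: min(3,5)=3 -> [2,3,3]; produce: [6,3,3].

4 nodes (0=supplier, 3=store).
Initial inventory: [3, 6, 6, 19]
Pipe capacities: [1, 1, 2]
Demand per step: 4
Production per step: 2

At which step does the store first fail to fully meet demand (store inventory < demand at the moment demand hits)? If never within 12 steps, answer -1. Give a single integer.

Step 1: demand=4,sold=4 ship[2->3]=2 ship[1->2]=1 ship[0->1]=1 prod=2 -> [4 6 5 17]
Step 2: demand=4,sold=4 ship[2->3]=2 ship[1->2]=1 ship[0->1]=1 prod=2 -> [5 6 4 15]
Step 3: demand=4,sold=4 ship[2->3]=2 ship[1->2]=1 ship[0->1]=1 prod=2 -> [6 6 3 13]
Step 4: demand=4,sold=4 ship[2->3]=2 ship[1->2]=1 ship[0->1]=1 prod=2 -> [7 6 2 11]
Step 5: demand=4,sold=4 ship[2->3]=2 ship[1->2]=1 ship[0->1]=1 prod=2 -> [8 6 1 9]
Step 6: demand=4,sold=4 ship[2->3]=1 ship[1->2]=1 ship[0->1]=1 prod=2 -> [9 6 1 6]
Step 7: demand=4,sold=4 ship[2->3]=1 ship[1->2]=1 ship[0->1]=1 prod=2 -> [10 6 1 3]
Step 8: demand=4,sold=3 ship[2->3]=1 ship[1->2]=1 ship[0->1]=1 prod=2 -> [11 6 1 1]
Step 9: demand=4,sold=1 ship[2->3]=1 ship[1->2]=1 ship[0->1]=1 prod=2 -> [12 6 1 1]
Step 10: demand=4,sold=1 ship[2->3]=1 ship[1->2]=1 ship[0->1]=1 prod=2 -> [13 6 1 1]
Step 11: demand=4,sold=1 ship[2->3]=1 ship[1->2]=1 ship[0->1]=1 prod=2 -> [14 6 1 1]
Step 12: demand=4,sold=1 ship[2->3]=1 ship[1->2]=1 ship[0->1]=1 prod=2 -> [15 6 1 1]
First stockout at step 8

8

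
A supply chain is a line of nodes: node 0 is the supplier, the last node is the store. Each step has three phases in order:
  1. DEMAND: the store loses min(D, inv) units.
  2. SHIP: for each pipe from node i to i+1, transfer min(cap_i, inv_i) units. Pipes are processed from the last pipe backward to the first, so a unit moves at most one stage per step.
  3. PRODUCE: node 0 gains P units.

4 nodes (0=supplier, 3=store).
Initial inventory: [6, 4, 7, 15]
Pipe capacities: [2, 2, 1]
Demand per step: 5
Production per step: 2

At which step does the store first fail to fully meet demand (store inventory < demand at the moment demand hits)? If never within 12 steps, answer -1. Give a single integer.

Step 1: demand=5,sold=5 ship[2->3]=1 ship[1->2]=2 ship[0->1]=2 prod=2 -> [6 4 8 11]
Step 2: demand=5,sold=5 ship[2->3]=1 ship[1->2]=2 ship[0->1]=2 prod=2 -> [6 4 9 7]
Step 3: demand=5,sold=5 ship[2->3]=1 ship[1->2]=2 ship[0->1]=2 prod=2 -> [6 4 10 3]
Step 4: demand=5,sold=3 ship[2->3]=1 ship[1->2]=2 ship[0->1]=2 prod=2 -> [6 4 11 1]
Step 5: demand=5,sold=1 ship[2->3]=1 ship[1->2]=2 ship[0->1]=2 prod=2 -> [6 4 12 1]
Step 6: demand=5,sold=1 ship[2->3]=1 ship[1->2]=2 ship[0->1]=2 prod=2 -> [6 4 13 1]
Step 7: demand=5,sold=1 ship[2->3]=1 ship[1->2]=2 ship[0->1]=2 prod=2 -> [6 4 14 1]
Step 8: demand=5,sold=1 ship[2->3]=1 ship[1->2]=2 ship[0->1]=2 prod=2 -> [6 4 15 1]
Step 9: demand=5,sold=1 ship[2->3]=1 ship[1->2]=2 ship[0->1]=2 prod=2 -> [6 4 16 1]
Step 10: demand=5,sold=1 ship[2->3]=1 ship[1->2]=2 ship[0->1]=2 prod=2 -> [6 4 17 1]
Step 11: demand=5,sold=1 ship[2->3]=1 ship[1->2]=2 ship[0->1]=2 prod=2 -> [6 4 18 1]
Step 12: demand=5,sold=1 ship[2->3]=1 ship[1->2]=2 ship[0->1]=2 prod=2 -> [6 4 19 1]
First stockout at step 4

4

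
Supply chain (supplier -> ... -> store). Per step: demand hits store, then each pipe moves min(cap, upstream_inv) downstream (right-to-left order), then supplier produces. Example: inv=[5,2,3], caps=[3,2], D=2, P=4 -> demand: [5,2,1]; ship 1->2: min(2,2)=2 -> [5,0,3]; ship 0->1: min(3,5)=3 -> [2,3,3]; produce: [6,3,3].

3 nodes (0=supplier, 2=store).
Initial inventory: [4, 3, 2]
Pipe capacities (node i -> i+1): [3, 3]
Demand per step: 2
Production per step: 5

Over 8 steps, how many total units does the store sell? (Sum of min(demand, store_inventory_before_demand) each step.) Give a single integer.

Answer: 16

Derivation:
Step 1: sold=2 (running total=2) -> [6 3 3]
Step 2: sold=2 (running total=4) -> [8 3 4]
Step 3: sold=2 (running total=6) -> [10 3 5]
Step 4: sold=2 (running total=8) -> [12 3 6]
Step 5: sold=2 (running total=10) -> [14 3 7]
Step 6: sold=2 (running total=12) -> [16 3 8]
Step 7: sold=2 (running total=14) -> [18 3 9]
Step 8: sold=2 (running total=16) -> [20 3 10]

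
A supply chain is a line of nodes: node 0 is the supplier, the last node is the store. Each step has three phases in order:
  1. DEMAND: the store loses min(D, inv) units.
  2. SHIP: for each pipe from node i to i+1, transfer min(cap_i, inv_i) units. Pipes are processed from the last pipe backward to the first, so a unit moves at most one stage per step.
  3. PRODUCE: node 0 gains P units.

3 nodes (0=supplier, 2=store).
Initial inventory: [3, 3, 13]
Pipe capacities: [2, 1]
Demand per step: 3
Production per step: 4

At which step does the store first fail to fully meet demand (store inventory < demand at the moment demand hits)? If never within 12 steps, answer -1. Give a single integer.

Step 1: demand=3,sold=3 ship[1->2]=1 ship[0->1]=2 prod=4 -> [5 4 11]
Step 2: demand=3,sold=3 ship[1->2]=1 ship[0->1]=2 prod=4 -> [7 5 9]
Step 3: demand=3,sold=3 ship[1->2]=1 ship[0->1]=2 prod=4 -> [9 6 7]
Step 4: demand=3,sold=3 ship[1->2]=1 ship[0->1]=2 prod=4 -> [11 7 5]
Step 5: demand=3,sold=3 ship[1->2]=1 ship[0->1]=2 prod=4 -> [13 8 3]
Step 6: demand=3,sold=3 ship[1->2]=1 ship[0->1]=2 prod=4 -> [15 9 1]
Step 7: demand=3,sold=1 ship[1->2]=1 ship[0->1]=2 prod=4 -> [17 10 1]
Step 8: demand=3,sold=1 ship[1->2]=1 ship[0->1]=2 prod=4 -> [19 11 1]
Step 9: demand=3,sold=1 ship[1->2]=1 ship[0->1]=2 prod=4 -> [21 12 1]
Step 10: demand=3,sold=1 ship[1->2]=1 ship[0->1]=2 prod=4 -> [23 13 1]
Step 11: demand=3,sold=1 ship[1->2]=1 ship[0->1]=2 prod=4 -> [25 14 1]
Step 12: demand=3,sold=1 ship[1->2]=1 ship[0->1]=2 prod=4 -> [27 15 1]
First stockout at step 7

7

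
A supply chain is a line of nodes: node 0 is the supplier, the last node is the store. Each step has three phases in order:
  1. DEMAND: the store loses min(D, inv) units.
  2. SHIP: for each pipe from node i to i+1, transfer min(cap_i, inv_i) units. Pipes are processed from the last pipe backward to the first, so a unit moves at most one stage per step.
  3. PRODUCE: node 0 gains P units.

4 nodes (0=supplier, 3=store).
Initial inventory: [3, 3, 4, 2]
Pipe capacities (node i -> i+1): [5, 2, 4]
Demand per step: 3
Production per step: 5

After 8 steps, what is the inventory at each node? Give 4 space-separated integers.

Step 1: demand=3,sold=2 ship[2->3]=4 ship[1->2]=2 ship[0->1]=3 prod=5 -> inv=[5 4 2 4]
Step 2: demand=3,sold=3 ship[2->3]=2 ship[1->2]=2 ship[0->1]=5 prod=5 -> inv=[5 7 2 3]
Step 3: demand=3,sold=3 ship[2->3]=2 ship[1->2]=2 ship[0->1]=5 prod=5 -> inv=[5 10 2 2]
Step 4: demand=3,sold=2 ship[2->3]=2 ship[1->2]=2 ship[0->1]=5 prod=5 -> inv=[5 13 2 2]
Step 5: demand=3,sold=2 ship[2->3]=2 ship[1->2]=2 ship[0->1]=5 prod=5 -> inv=[5 16 2 2]
Step 6: demand=3,sold=2 ship[2->3]=2 ship[1->2]=2 ship[0->1]=5 prod=5 -> inv=[5 19 2 2]
Step 7: demand=3,sold=2 ship[2->3]=2 ship[1->2]=2 ship[0->1]=5 prod=5 -> inv=[5 22 2 2]
Step 8: demand=3,sold=2 ship[2->3]=2 ship[1->2]=2 ship[0->1]=5 prod=5 -> inv=[5 25 2 2]

5 25 2 2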